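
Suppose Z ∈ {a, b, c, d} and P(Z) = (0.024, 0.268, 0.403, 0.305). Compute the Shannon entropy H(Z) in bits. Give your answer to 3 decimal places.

H(Z) = −Σ p·log₂ p.
  −(0.024)·log₂(0.024) = 0.1291
  −(0.268)·log₂(0.268) = 0.5091
  −(0.403)·log₂(0.403) = 0.5284
  −(0.305)·log₂(0.305) = 0.5225
Sum: 0.1291 + 0.5091 + 0.5284 + 0.5225 = 1.689 bits.

1.689 bits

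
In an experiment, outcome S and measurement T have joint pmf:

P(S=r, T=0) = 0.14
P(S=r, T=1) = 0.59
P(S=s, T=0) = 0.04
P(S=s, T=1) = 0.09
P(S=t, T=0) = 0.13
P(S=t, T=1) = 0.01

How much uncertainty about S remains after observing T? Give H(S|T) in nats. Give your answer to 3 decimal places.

Marginals: p(S) = (0.7300, 0.1300, 0.1400), p(T) = (0.3100, 0.6900).
H(S|T) = Σ p(T) · H(S|T=·).
  T=0: p=0.3100, H(S|T=0) = 0.9877
  T=1: p=0.6900, H(S|T=1) = 0.4609
Weighted sum = 0.624 nats.

0.624 nats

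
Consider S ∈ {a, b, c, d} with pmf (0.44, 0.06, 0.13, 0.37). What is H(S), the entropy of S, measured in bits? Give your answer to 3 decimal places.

H(S) = −Σ p·log₂ p.
  −(0.44)·log₂(0.44) = 0.5211
  −(0.06)·log₂(0.06) = 0.2435
  −(0.13)·log₂(0.13) = 0.3826
  −(0.37)·log₂(0.37) = 0.5307
Sum: 0.5211 + 0.2435 + 0.3826 + 0.5307 = 1.678 bits.

1.678 bits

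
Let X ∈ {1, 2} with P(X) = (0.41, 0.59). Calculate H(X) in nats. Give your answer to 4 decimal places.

0.6769 nats

H(X) = −Σ p·ln p.
  −(0.41)·ln(0.41) = 0.36556
  −(0.59)·ln(0.59) = 0.31130
Sum: 0.36556 + 0.31130 = 0.6769 nats.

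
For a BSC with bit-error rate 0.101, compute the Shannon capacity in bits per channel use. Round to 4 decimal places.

0.5278 bits

Binary symmetric channel: C = 1 − h₂(ε) where h₂ is the binary entropy function.
h₂(0.101) = −0.101·log₂0.101 − 0.899·log₂0.899 = 0.4722.
C = 1 − 0.4722 = 0.5278 bits per channel use.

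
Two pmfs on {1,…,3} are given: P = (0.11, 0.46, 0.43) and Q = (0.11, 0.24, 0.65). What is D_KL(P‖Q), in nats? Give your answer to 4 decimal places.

D(P‖Q) = Σ p·ln(p/q).
  0.11·ln(0.11/0.11) = 0.00000
  0.46·ln(0.46/0.24) = 0.29927
  0.43·ln(0.43/0.65) = -0.17767
D(P‖Q) = 0.1216 nats.

0.1216 nats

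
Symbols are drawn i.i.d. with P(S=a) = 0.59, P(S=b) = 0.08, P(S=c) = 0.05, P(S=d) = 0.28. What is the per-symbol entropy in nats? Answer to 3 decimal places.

1.020 nats

H(S) = −Σ p·ln p.
  −(0.59)·ln(0.59) = 0.3113
  −(0.08)·ln(0.08) = 0.2021
  −(0.05)·ln(0.05) = 0.1498
  −(0.28)·ln(0.28) = 0.3564
Sum: 0.3113 + 0.2021 + 0.1498 + 0.3564 = 1.020 nats.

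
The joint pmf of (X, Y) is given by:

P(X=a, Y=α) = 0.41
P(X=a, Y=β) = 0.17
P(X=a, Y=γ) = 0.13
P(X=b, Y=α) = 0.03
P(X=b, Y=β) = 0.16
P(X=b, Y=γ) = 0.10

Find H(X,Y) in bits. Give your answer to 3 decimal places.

2.252 bits

H(X,Y) = −Σ p(x,y)·log₂ p(x,y) over all 6 cells.
  cell (a,α): −0.41·log₂0.41 = 0.5274
  cell (a,β): −0.17·log₂0.17 = 0.4346
  cell (a,γ): −0.13·log₂0.13 = 0.3826
  cell (b,α): −0.03·log₂0.03 = 0.1518
  cell (b,β): −0.16·log₂0.16 = 0.4230
  cell (b,γ): −0.10·log₂0.10 = 0.3322
Sum = 2.252 bits.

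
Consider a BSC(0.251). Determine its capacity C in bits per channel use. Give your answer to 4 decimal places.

Binary symmetric channel: C = 1 − h₂(ε) where h₂ is the binary entropy function.
h₂(0.251) = −0.251·log₂0.251 − 0.749·log₂0.749 = 0.8129.
C = 1 − 0.8129 = 0.1871 bits per channel use.

0.1871 bits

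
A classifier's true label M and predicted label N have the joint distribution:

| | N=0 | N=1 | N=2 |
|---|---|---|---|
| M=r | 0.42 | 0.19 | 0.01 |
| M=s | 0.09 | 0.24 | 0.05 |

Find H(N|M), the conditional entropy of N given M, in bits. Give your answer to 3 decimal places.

Marginals: p(M) = (0.6200, 0.3800), p(N) = (0.5100, 0.4300, 0.0600).
H(N|M) = Σ p(M) · H(N|M=·).
  M=r: p=0.6200, H(N|M=r) = 0.9996
  M=s: p=0.3800, H(N|M=s) = 1.2959
Weighted sum = 1.112 bits.

1.112 bits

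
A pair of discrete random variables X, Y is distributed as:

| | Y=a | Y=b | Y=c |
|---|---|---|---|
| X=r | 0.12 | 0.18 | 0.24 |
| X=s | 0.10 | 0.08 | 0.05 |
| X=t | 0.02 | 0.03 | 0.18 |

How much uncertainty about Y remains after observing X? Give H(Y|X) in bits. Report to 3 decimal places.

Chain rule: H(Y|X) = H(X,Y) − H(X).
Marginals: p(X) = (0.5400, 0.2300, 0.2300), p(Y) = (0.2400, 0.2900, 0.4700).
H(X,Y) = 2.8563 bits; H(X) = 1.4554 bits.
H(Y|X) = 2.8563 − 1.4554 = 1.401 bits.

1.401 bits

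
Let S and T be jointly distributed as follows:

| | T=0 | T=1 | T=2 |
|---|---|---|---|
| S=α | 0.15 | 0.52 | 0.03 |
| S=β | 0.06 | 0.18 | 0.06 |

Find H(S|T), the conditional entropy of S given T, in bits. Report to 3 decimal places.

Chain rule: H(S|T) = H(S,T) − H(T).
Marginals: p(S) = (0.7000, 0.3000), p(T) = (0.2100, 0.7000, 0.0900).
H(S,T) = 1.9853 bits; H(T) = 1.1457 bits.
H(S|T) = 1.9853 − 1.1457 = 0.840 bits.

0.840 bits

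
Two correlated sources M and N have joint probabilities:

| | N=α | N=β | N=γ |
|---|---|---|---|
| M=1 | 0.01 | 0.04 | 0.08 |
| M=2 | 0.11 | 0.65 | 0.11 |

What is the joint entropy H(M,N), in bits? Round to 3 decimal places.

1.648 bits

H(M,N) = −Σ p(x,y)·log₂ p(x,y) over all 6 cells.
  cell (1,α): −0.01·log₂0.01 = 0.0664
  cell (1,β): −0.04·log₂0.04 = 0.1858
  cell (1,γ): −0.08·log₂0.08 = 0.2915
  cell (2,α): −0.11·log₂0.11 = 0.3503
  cell (2,β): −0.65·log₂0.65 = 0.4040
  cell (2,γ): −0.11·log₂0.11 = 0.3503
Sum = 1.648 bits.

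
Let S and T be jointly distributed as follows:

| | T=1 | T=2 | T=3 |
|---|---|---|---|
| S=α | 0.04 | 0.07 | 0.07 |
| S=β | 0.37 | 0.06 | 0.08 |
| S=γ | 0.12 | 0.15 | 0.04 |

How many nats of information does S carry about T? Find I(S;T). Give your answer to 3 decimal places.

0.116 nats

Marginals: p(S) = (0.1800, 0.5100, 0.3100), p(T) = (0.5300, 0.2800, 0.1900).
I(S;T) = Σ p(x,y)·ln[p(x,y)/(p(x)p(y))].
  (α,1): 0.04·ln(0.4193) = -0.0348
  (α,2): 0.07·ln(1.3889) = 0.0230
  (α,3): 0.07·ln(2.0468) = 0.0501
  (β,1): 0.37·ln(1.3688) = 0.1162
  (β,2): 0.06·ln(0.4202) = -0.0520
  (β,3): 0.08·ln(0.8256) = -0.0153
  (γ,1): 0.12·ln(0.7304) = -0.0377
  (γ,2): 0.15·ln(1.7281) = 0.0821
  (γ,3): 0.04·ln(0.6791) = -0.0155
Sum = 0.116 nats.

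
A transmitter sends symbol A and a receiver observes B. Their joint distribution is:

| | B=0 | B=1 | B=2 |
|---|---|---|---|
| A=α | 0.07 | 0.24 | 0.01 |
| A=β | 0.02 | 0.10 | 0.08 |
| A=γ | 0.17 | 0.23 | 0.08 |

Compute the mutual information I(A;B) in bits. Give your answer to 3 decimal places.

Marginals: p(A) = (0.3200, 0.2000, 0.4800), p(B) = (0.2600, 0.5700, 0.1700).
I(A;B) = Σ p(x,y)·log₂[p(x,y)/(p(x)p(y))].
  (α,0): 0.07·log₂(0.8413) = -0.0174
  (α,1): 0.24·log₂(1.3158) = 0.0950
  (α,2): 0.01·log₂(0.1838) = -0.0244
  (β,0): 0.02·log₂(0.3846) = -0.0276
  (β,1): 0.10·log₂(0.8772) = -0.0189
  (β,2): 0.08·log₂(2.3529) = 0.0988
  (γ,0): 0.17·log₂(1.3622) = 0.0758
  (γ,1): 0.23·log₂(0.8406) = -0.0576
  (γ,2): 0.08·log₂(0.9804) = -0.0023
Sum = 0.121 bits.

0.121 bits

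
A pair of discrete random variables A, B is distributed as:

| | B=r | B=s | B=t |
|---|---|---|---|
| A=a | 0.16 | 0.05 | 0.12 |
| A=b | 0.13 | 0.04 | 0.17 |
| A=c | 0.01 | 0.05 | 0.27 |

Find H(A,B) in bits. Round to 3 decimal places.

2.802 bits

H(A,B) = −Σ p(x,y)·log₂ p(x,y) over all 9 cells.
  cell (a,r): −0.16·log₂0.16 = 0.4230
  cell (a,s): −0.05·log₂0.05 = 0.2161
  cell (a,t): −0.12·log₂0.12 = 0.3671
  cell (b,r): −0.13·log₂0.13 = 0.3826
  cell (b,s): −0.04·log₂0.04 = 0.1858
  cell (b,t): −0.17·log₂0.17 = 0.4346
  cell (c,r): −0.01·log₂0.01 = 0.0664
  cell (c,s): −0.05·log₂0.05 = 0.2161
  cell (c,t): −0.27·log₂0.27 = 0.5100
Sum = 2.802 bits.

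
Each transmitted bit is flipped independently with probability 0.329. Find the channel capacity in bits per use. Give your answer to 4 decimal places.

Binary symmetric channel: C = 1 − h₂(ε) where h₂ is the binary entropy function.
h₂(0.329) = −0.329·log₂0.329 − 0.671·log₂0.671 = 0.9139.
C = 1 − 0.9139 = 0.0861 bits per channel use.

0.0861 bits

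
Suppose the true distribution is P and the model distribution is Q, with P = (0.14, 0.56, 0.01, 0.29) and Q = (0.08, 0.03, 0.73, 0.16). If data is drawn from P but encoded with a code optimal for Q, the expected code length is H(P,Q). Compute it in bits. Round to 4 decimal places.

H(P,Q) = −Σ p·log₂ q.
  −0.14·log₂(0.08) = 0.51014
  −0.56·log₂(0.03) = 2.83298
  −0.01·log₂(0.73) = 0.00454
  −0.29·log₂(0.16) = 0.76672
H(P,Q) = 4.1144 bits.

4.1144 bits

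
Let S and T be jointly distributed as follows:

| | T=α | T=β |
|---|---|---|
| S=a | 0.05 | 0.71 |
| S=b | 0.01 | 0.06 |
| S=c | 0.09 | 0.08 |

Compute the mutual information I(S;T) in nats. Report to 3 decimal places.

0.092 nats

Marginals: p(S) = (0.7600, 0.0700, 0.1700), p(T) = (0.1500, 0.8500).
I(S;T) = H(S) + H(T) − H(S,T).
H(S) = 0.6960, H(T) = 0.4227, H(S,T) = 1.0266.
I(S;T) = 0.6960 + 0.4227 − 1.0266 = 0.092 nats.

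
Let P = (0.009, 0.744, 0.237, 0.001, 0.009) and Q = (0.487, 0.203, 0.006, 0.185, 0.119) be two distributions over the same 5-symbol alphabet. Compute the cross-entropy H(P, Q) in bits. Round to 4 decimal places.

H(P,Q) = −Σ p·log₂ q.
  −0.009·log₂(0.487) = 0.00934
  −0.744·log₂(0.203) = 1.71153
  −0.237·log₂(0.006) = 1.74925
  −0.001·log₂(0.185) = 0.00243
  −0.009·log₂(0.119) = 0.02764
H(P,Q) = 3.5002 bits.

3.5002 bits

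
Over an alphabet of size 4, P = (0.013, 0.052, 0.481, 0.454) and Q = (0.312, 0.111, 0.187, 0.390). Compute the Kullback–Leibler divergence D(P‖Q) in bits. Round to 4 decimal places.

D(P‖Q) = Σ p·log₂(p/q).
  0.013·log₂(0.013/0.312) = -0.05960
  0.052·log₂(0.052/0.111) = -0.05689
  0.481·log₂(0.481/0.187) = 0.65560
  0.454·log₂(0.454/0.390) = 0.09953
D(P‖Q) = 0.6386 bits.

0.6386 bits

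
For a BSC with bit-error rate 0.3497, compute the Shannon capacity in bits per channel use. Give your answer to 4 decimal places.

Binary symmetric channel: C = 1 − h₂(ε) where h₂ is the binary entropy function.
h₂(0.3497) = −0.3497·log₂0.3497 − 0.6503·log₂0.6503 = 0.9338.
C = 1 − 0.9338 = 0.0662 bits per channel use.

0.0662 bits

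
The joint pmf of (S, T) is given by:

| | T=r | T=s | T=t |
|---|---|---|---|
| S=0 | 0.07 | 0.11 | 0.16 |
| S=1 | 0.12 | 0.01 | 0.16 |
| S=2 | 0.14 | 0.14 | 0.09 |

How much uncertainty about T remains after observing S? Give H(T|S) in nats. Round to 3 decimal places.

0.989 nats

Chain rule: H(T|S) = H(S,T) − H(S).
Marginals: p(S) = (0.3400, 0.2900, 0.3700), p(T) = (0.3300, 0.2600, 0.4100).
H(S,T) = 2.0831 nats; H(S) = 1.0937 nats.
H(T|S) = 2.0831 − 1.0937 = 0.989 nats.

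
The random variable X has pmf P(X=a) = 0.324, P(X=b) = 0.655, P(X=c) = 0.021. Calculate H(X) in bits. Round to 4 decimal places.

1.0437 bits

H(X) = −Σ p·log₂ p.
  −(0.324)·log₂(0.324) = 0.52680
  −(0.655)·log₂(0.655) = 0.39983
  −(0.021)·log₂(0.021) = 0.11704
Sum: 0.52680 + 0.39983 + 0.11704 = 1.0437 bits.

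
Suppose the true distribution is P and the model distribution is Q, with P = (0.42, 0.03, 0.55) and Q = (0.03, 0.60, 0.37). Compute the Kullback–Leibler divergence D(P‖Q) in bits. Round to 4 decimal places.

D(P‖Q) = Σ p·log₂(p/q).
  0.42·log₂(0.42/0.03) = 1.59909
  0.03·log₂(0.03/0.60) = -0.12966
  0.55·log₂(0.55/0.37) = 0.31455
D(P‖Q) = 1.7840 bits.

1.7840 bits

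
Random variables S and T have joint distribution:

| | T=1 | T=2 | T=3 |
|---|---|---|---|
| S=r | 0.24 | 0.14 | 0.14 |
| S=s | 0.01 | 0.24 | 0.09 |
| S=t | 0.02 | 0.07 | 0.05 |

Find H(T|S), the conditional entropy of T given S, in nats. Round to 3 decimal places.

Chain rule: H(T|S) = H(S,T) − H(S).
Marginals: p(S) = (0.5200, 0.3400, 0.1400), p(T) = (0.2700, 0.4500, 0.2800).
H(S,T) = 1.9125 nats; H(S) = 0.9821 nats.
H(T|S) = 1.9125 − 0.9821 = 0.930 nats.

0.930 nats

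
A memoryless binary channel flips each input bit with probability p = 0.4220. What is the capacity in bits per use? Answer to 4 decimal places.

Binary symmetric channel: C = 1 − h₂(ε) where h₂ is the binary entropy function.
h₂(0.4220) = −0.4220·log₂0.4220 − 0.5780·log₂0.5780 = 0.9824.
C = 1 − 0.9824 = 0.0176 bits per channel use.

0.0176 bits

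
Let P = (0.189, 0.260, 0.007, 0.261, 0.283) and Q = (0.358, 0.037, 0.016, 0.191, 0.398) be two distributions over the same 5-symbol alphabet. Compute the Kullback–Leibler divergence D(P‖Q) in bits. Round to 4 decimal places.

D(P‖Q) = Σ p·log₂(p/q).
  0.189·log₂(0.189/0.358) = -0.17418
  0.260·log₂(0.260/0.037) = 0.73136
  0.007·log₂(0.007/0.016) = -0.00835
  0.261·log₂(0.261/0.191) = 0.11757
  0.283·log₂(0.283/0.398) = -0.13923
D(P‖Q) = 0.5272 bits.

0.5272 bits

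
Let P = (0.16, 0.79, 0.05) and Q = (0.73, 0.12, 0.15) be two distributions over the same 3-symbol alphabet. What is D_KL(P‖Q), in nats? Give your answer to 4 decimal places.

D(P‖Q) = Σ p·ln(p/q).
  0.16·ln(0.16/0.73) = -0.24286
  0.79·ln(0.79/0.12) = 1.48879
  0.05·ln(0.05/0.15) = -0.05493
D(P‖Q) = 1.1910 nats.

1.1910 nats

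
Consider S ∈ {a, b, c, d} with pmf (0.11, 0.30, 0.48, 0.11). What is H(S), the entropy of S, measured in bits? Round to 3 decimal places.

H(S) = −Σ p·log₂ p.
  −(0.11)·log₂(0.11) = 0.3503
  −(0.30)·log₂(0.30) = 0.5211
  −(0.48)·log₂(0.48) = 0.5083
  −(0.11)·log₂(0.11) = 0.3503
Sum: 0.3503 + 0.5211 + 0.5083 + 0.3503 = 1.730 bits.

1.730 bits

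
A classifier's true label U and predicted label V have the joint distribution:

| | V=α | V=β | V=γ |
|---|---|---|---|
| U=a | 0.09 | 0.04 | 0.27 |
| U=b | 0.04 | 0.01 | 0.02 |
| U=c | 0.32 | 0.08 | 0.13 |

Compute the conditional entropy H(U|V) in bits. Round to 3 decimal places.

1.147 bits

Marginals: p(U) = (0.4000, 0.0700, 0.5300), p(V) = (0.4500, 0.1300, 0.4200).
H(U|V) = Σ p(V) · H(U|V=·).
  V=α: p=0.4500, H(U|V=α) = 1.1245
  V=β: p=0.1300, H(U|V=β) = 1.2389
  V=γ: p=0.4200, H(U|V=γ) = 1.1426
Weighted sum = 1.147 bits.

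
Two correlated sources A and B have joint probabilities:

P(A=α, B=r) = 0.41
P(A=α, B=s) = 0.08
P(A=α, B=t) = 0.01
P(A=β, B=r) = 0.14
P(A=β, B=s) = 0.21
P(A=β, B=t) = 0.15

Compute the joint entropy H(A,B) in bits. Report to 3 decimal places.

2.166 bits

H(A,B) = −Σ p(x,y)·log₂ p(x,y) over all 6 cells.
  cell (α,r): −0.41·log₂0.41 = 0.5274
  cell (α,s): −0.08·log₂0.08 = 0.2915
  cell (α,t): −0.01·log₂0.01 = 0.0664
  cell (β,r): −0.14·log₂0.14 = 0.3971
  cell (β,s): −0.21·log₂0.21 = 0.4728
  cell (β,t): −0.15·log₂0.15 = 0.4105
Sum = 2.166 bits.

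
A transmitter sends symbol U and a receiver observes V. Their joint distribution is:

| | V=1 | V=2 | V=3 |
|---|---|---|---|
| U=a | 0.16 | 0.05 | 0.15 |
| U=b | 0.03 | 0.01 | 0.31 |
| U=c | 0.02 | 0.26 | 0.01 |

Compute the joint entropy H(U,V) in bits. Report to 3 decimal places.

H(U,V) = −Σ p(x,y)·log₂ p(x,y) over all 9 cells.
  cell (a,1): −0.16·log₂0.16 = 0.4230
  cell (a,2): −0.05·log₂0.05 = 0.2161
  cell (a,3): −0.15·log₂0.15 = 0.4105
  cell (b,1): −0.03·log₂0.03 = 0.1518
  cell (b,2): −0.01·log₂0.01 = 0.0664
  cell (b,3): −0.31·log₂0.31 = 0.5238
  cell (c,1): −0.02·log₂0.02 = 0.1129
  cell (c,2): −0.26·log₂0.26 = 0.5053
  cell (c,3): −0.01·log₂0.01 = 0.0664
Sum = 2.476 bits.

2.476 bits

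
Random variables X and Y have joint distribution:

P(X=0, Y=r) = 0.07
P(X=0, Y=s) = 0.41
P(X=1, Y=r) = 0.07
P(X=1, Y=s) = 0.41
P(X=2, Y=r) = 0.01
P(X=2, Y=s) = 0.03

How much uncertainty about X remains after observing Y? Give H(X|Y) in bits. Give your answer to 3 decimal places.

Marginals: p(X) = (0.4800, 0.4800, 0.0400), p(Y) = (0.1500, 0.8500).
H(X|Y) = Σ p(Y) · H(X|Y=·).
  Y=r: p=0.1500, H(X|Y=r) = 1.2867
  Y=s: p=0.8500, H(X|Y=s) = 1.1850
Weighted sum = 1.200 bits.

1.200 bits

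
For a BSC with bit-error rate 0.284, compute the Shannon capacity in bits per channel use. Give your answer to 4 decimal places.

Binary symmetric channel: C = 1 − h₂(ε) where h₂ is the binary entropy function.
h₂(0.284) = −0.284·log₂0.284 − 0.716·log₂0.716 = 0.8608.
C = 1 − 0.8608 = 0.1392 bits per channel use.

0.1392 bits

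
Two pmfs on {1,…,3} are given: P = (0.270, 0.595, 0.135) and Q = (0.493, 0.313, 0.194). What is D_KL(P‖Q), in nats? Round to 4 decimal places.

0.1707 nats

D(P‖Q) = Σ p·ln(p/q).
  0.270·ln(0.270/0.493) = -0.16256
  0.595·ln(0.595/0.313) = 0.38220
  0.135·ln(0.135/0.194) = -0.04895
D(P‖Q) = 0.1707 nats.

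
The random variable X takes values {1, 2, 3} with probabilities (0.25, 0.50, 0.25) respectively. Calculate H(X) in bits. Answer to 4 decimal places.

1.5000 bits

H(X) = −Σ p·log₂ p.
  −(0.25)·log₂(0.25) = 0.50000
  −(0.50)·log₂(0.50) = 0.50000
  −(0.25)·log₂(0.25) = 0.50000
Sum: 0.50000 + 0.50000 + 0.50000 = 1.5000 bits.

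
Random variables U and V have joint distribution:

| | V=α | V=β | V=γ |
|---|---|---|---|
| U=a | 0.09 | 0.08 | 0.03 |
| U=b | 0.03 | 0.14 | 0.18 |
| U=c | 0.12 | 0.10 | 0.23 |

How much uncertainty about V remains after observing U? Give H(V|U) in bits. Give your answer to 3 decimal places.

1.424 bits

Marginals: p(U) = (0.2000, 0.3500, 0.4500), p(V) = (0.2400, 0.3200, 0.4400).
H(V|U) = Σ p(U) · H(V|U=·).
  U=a: p=0.2000, H(V|U=a) = 1.4577
  U=b: p=0.3500, H(V|U=b) = 1.3260
  U=c: p=0.4500, H(V|U=c) = 1.4856
Weighted sum = 1.424 bits.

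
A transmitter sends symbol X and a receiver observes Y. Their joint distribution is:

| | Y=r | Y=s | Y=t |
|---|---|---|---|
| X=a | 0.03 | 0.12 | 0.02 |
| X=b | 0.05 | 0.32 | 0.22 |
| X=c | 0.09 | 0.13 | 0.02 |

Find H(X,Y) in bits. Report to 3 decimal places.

H(X,Y) = −Σ p(x,y)·log₂ p(x,y) over all 9 cells.
  cell (a,r): −0.03·log₂0.03 = 0.1518
  cell (a,s): −0.12·log₂0.12 = 0.3671
  cell (a,t): −0.02·log₂0.02 = 0.1129
  cell (b,r): −0.05·log₂0.05 = 0.2161
  cell (b,s): −0.32·log₂0.32 = 0.5260
  cell (b,t): −0.22·log₂0.22 = 0.4806
  cell (c,r): −0.09·log₂0.09 = 0.3127
  cell (c,s): −0.13·log₂0.13 = 0.3826
  cell (c,t): −0.02·log₂0.02 = 0.1129
Sum = 2.663 bits.

2.663 bits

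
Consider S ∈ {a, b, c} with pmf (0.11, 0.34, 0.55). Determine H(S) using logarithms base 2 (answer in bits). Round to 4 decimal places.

H(S) = −Σ p·log₂ p.
  −(0.11)·log₂(0.11) = 0.35029
  −(0.34)·log₂(0.34) = 0.52917
  −(0.55)·log₂(0.55) = 0.47437
Sum: 0.35029 + 0.52917 + 0.47437 = 1.3538 bits.

1.3538 bits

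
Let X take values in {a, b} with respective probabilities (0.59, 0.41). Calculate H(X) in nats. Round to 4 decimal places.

0.6769 nats

H(X) = −Σ p·ln p.
  −(0.59)·ln(0.59) = 0.31130
  −(0.41)·ln(0.41) = 0.36556
Sum: 0.31130 + 0.36556 = 0.6769 nats.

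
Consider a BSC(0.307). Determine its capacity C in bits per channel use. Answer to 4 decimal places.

0.1103 bits

Binary symmetric channel: C = 1 − h₂(ε) where h₂ is the binary entropy function.
h₂(0.307) = −0.307·log₂0.307 − 0.693·log₂0.693 = 0.8897.
C = 1 − 0.8897 = 0.1103 bits per channel use.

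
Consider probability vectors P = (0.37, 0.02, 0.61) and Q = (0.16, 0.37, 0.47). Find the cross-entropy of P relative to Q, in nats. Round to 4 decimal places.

H(P,Q) = −Σ p·ln q.
  −0.37·ln(0.16) = 0.67806
  −0.02·ln(0.37) = 0.01989
  −0.61·ln(0.47) = 0.46056
H(P,Q) = 1.1585 nats.

1.1585 nats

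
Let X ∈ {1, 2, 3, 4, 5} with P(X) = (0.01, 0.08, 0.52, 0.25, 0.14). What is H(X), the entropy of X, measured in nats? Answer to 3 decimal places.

1.210 nats

H(X) = −Σ p·ln p.
  −(0.01)·ln(0.01) = 0.0461
  −(0.08)·ln(0.08) = 0.2021
  −(0.52)·ln(0.52) = 0.3400
  −(0.25)·ln(0.25) = 0.3466
  −(0.14)·ln(0.14) = 0.2753
Sum: 0.0461 + 0.2021 + 0.3400 + 0.3466 + 0.2753 = 1.210 nats.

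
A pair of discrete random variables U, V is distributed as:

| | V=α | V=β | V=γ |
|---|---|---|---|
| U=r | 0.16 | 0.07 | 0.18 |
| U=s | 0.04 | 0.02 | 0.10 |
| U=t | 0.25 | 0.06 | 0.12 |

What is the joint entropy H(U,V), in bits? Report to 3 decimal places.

H(U,V) = −Σ p(x,y)·log₂ p(x,y) over all 9 cells.
  cell (r,α): −0.16·log₂0.16 = 0.4230
  cell (r,β): −0.07·log₂0.07 = 0.2686
  cell (r,γ): −0.18·log₂0.18 = 0.4453
  cell (s,α): −0.04·log₂0.04 = 0.1858
  cell (s,β): −0.02·log₂0.02 = 0.1129
  cell (s,γ): −0.10·log₂0.10 = 0.3322
  cell (t,α): −0.25·log₂0.25 = 0.5000
  cell (t,β): −0.06·log₂0.06 = 0.2435
  cell (t,γ): −0.12·log₂0.12 = 0.3671
Sum = 2.878 bits.

2.878 bits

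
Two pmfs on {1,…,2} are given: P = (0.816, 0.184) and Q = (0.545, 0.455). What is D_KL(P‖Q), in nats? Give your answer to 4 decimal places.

D(P‖Q) = Σ p·ln(p/q).
  0.816·ln(0.816/0.545) = 0.32936
  0.184·ln(0.184/0.455) = -0.16659
D(P‖Q) = 0.1628 nats.

0.1628 nats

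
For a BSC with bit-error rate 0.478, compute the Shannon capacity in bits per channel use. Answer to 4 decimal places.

Binary symmetric channel: C = 1 − h₂(ε) where h₂ is the binary entropy function.
h₂(0.478) = −0.478·log₂0.478 − 0.522·log₂0.522 = 0.9986.
C = 1 − 0.9986 = 0.0014 bits per channel use.

0.0014 bits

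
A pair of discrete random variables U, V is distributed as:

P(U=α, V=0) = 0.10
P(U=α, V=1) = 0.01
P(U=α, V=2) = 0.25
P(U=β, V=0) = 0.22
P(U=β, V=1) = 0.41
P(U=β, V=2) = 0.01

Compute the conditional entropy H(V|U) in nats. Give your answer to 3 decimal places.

Chain rule: H(V|U) = H(U,V) − H(U).
Marginals: p(U) = (0.3600, 0.6400), p(V) = (0.3200, 0.4200, 0.2600).
H(U,V) = 1.3676 nats; H(U) = 0.6534 nats.
H(V|U) = 1.3676 − 0.6534 = 0.714 nats.

0.714 nats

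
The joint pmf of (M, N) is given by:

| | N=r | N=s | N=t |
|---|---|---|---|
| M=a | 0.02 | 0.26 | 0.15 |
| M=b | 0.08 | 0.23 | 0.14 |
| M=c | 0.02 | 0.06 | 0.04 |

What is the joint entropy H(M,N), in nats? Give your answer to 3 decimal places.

H(M,N) = −Σ p(x,y)·ln p(x,y) over all 9 cells.
  cell (a,r): −0.02·ln0.02 = 0.0782
  cell (a,s): −0.26·ln0.26 = 0.3502
  cell (a,t): −0.15·ln0.15 = 0.2846
  cell (b,r): −0.08·ln0.08 = 0.2021
  cell (b,s): −0.23·ln0.23 = 0.3380
  cell (b,t): −0.14·ln0.14 = 0.2753
  cell (c,r): −0.02·ln0.02 = 0.0782
  cell (c,s): −0.06·ln0.06 = 0.1688
  cell (c,t): −0.04·ln0.04 = 0.1288
Sum = 1.904 nats.

1.904 nats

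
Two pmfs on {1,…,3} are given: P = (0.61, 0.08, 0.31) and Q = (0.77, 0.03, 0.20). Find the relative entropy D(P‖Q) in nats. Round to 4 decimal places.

D(P‖Q) = Σ p·ln(p/q).
  0.61·ln(0.61/0.77) = -0.14209
  0.08·ln(0.08/0.03) = 0.07847
  0.31·ln(0.31/0.20) = 0.13586
D(P‖Q) = 0.0722 nats.

0.0722 nats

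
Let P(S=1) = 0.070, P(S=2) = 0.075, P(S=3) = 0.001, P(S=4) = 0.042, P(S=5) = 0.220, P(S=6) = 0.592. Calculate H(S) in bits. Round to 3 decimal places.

H(S) = −Σ p·log₂ p.
  −(0.070)·log₂(0.070) = 0.2686
  −(0.075)·log₂(0.075) = 0.2803
  −(0.001)·log₂(0.001) = 0.0100
  −(0.042)·log₂(0.042) = 0.1921
  −(0.220)·log₂(0.220) = 0.4806
  −(0.592)·log₂(0.592) = 0.4477
Sum: 0.2686 + 0.2803 + 0.0100 + 0.1921 + 0.4806 + 0.4477 = 1.679 bits.

1.679 bits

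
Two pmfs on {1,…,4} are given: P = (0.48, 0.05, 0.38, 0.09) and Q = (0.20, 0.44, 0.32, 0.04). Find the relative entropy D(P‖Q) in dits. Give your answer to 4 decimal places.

0.1953 dits

D(P‖Q) = Σ p·log₁₀(p/q).
  0.48·log₁₀(0.48/0.20) = 0.18250
  0.05·log₁₀(0.05/0.44) = -0.04722
  0.38·log₁₀(0.38/0.32) = 0.02836
  0.09·log₁₀(0.09/0.04) = 0.03170
D(P‖Q) = 0.1953 dits.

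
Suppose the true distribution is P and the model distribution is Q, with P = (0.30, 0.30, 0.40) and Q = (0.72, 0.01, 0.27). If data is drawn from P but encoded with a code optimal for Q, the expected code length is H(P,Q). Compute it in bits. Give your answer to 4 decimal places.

H(P,Q) = −Σ p·log₂ q.
  −0.30·log₂(0.72) = 0.14218
  −0.30·log₂(0.01) = 1.99316
  −0.40·log₂(0.27) = 0.75559
H(P,Q) = 2.8909 bits.

2.8909 bits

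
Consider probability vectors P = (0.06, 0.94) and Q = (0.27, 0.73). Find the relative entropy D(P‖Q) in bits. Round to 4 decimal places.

0.2127 bits

D(P‖Q) = Σ p·log₂(p/q).
  0.06·log₂(0.06/0.27) = -0.13020
  0.94·log₂(0.94/0.73) = 0.34288
D(P‖Q) = 0.2127 bits.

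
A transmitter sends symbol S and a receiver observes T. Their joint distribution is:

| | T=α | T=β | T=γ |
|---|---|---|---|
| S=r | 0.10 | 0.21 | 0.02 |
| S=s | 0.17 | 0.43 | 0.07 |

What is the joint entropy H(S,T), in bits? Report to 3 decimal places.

2.145 bits

H(S,T) = −Σ p(x,y)·log₂ p(x,y) over all 6 cells.
  cell (r,α): −0.10·log₂0.10 = 0.3322
  cell (r,β): −0.21·log₂0.21 = 0.4728
  cell (r,γ): −0.02·log₂0.02 = 0.1129
  cell (s,α): −0.17·log₂0.17 = 0.4346
  cell (s,β): −0.43·log₂0.43 = 0.5236
  cell (s,γ): −0.07·log₂0.07 = 0.2686
Sum = 2.145 bits.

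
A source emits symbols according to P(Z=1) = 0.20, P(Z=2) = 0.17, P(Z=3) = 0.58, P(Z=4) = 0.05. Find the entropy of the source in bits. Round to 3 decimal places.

1.571 bits

H(Z) = −Σ p·log₂ p.
  −(0.20)·log₂(0.20) = 0.4644
  −(0.17)·log₂(0.17) = 0.4346
  −(0.58)·log₂(0.58) = 0.4558
  −(0.05)·log₂(0.05) = 0.2161
Sum: 0.4644 + 0.4346 + 0.4558 + 0.2161 = 1.571 bits.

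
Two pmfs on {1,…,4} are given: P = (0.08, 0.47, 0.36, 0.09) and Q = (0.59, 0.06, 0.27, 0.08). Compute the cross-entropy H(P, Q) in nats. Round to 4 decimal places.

H(P,Q) = −Σ p·ln q.
  −0.08·ln(0.59) = 0.04221
  −0.47·ln(0.06) = 1.32230
  −0.36·ln(0.27) = 0.47136
  −0.09·ln(0.08) = 0.22732
H(P,Q) = 2.0632 nats.

2.0632 nats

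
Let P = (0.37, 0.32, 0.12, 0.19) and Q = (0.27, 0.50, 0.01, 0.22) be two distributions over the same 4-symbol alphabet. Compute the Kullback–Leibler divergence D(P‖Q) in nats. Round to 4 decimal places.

0.2441 nats

D(P‖Q) = Σ p·ln(p/q).
  0.37·ln(0.37/0.27) = 0.11658
  0.32·ln(0.32/0.50) = -0.14281
  0.12·ln(0.12/0.01) = 0.29819
  0.19·ln(0.19/0.22) = -0.02785
D(P‖Q) = 0.2441 nats.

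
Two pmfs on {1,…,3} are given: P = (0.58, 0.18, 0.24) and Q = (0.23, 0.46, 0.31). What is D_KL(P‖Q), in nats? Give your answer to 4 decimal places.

D(P‖Q) = Σ p·ln(p/q).
  0.58·ln(0.58/0.23) = 0.53647
  0.18·ln(0.18/0.46) = -0.16889
  0.24·ln(0.24/0.31) = -0.06142
D(P‖Q) = 0.3062 nats.

0.3062 nats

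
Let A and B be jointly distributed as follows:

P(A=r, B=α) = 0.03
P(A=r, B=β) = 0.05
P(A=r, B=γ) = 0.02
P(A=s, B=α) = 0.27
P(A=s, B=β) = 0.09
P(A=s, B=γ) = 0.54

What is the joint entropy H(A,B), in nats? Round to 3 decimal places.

1.236 nats

H(A,B) = −Σ p(x,y)·ln p(x,y) over all 6 cells.
  cell (r,α): −0.03·ln0.03 = 0.1052
  cell (r,β): −0.05·ln0.05 = 0.1498
  cell (r,γ): −0.02·ln0.02 = 0.0782
  cell (s,α): −0.27·ln0.27 = 0.3535
  cell (s,β): −0.09·ln0.09 = 0.2167
  cell (s,γ): −0.54·ln0.54 = 0.3327
Sum = 1.236 nats.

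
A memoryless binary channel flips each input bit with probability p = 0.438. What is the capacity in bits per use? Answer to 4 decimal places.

Binary symmetric channel: C = 1 − h₂(ε) where h₂ is the binary entropy function.
h₂(0.438) = −0.438·log₂0.438 − 0.562·log₂0.562 = 0.9889.
C = 1 − 0.9889 = 0.0111 bits per channel use.

0.0111 bits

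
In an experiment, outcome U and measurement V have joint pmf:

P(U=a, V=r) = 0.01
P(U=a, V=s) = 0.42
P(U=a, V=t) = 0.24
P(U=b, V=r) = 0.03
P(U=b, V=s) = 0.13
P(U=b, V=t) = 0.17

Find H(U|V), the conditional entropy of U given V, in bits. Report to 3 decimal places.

0.868 bits

Chain rule: H(U|V) = H(U,V) − H(V).
Marginals: p(U) = (0.6700, 0.3300), p(V) = (0.0400, 0.5500, 0.4100).
H(U,V) = 2.0552 bits; H(V) = 1.1875 bits.
H(U|V) = 2.0552 − 1.1875 = 0.868 bits.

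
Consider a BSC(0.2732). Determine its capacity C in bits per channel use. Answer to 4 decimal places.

Binary symmetric channel: C = 1 − h₂(ε) where h₂ is the binary entropy function.
h₂(0.2732) = −0.2732·log₂0.2732 − 0.7268·log₂0.7268 = 0.8460.
C = 1 − 0.8460 = 0.1540 bits per channel use.

0.1540 bits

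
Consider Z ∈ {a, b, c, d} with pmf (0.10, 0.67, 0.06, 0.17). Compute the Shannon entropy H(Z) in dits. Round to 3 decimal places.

H(Z) = −Σ p·log₁₀ p.
  −(0.10)·log₁₀(0.10) = 0.1000
  −(0.67)·log₁₀(0.67) = 0.1165
  −(0.06)·log₁₀(0.06) = 0.0733
  −(0.17)·log₁₀(0.17) = 0.1308
Sum: 0.1000 + 0.1165 + 0.0733 + 0.1308 = 0.421 dits.

0.421 dits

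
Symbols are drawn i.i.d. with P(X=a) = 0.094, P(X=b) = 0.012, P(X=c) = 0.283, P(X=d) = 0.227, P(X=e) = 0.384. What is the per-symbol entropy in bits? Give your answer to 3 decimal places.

1.928 bits

H(X) = −Σ p·log₂ p.
  −(0.094)·log₂(0.094) = 0.3207
  −(0.012)·log₂(0.012) = 0.0766
  −(0.283)·log₂(0.283) = 0.5154
  −(0.227)·log₂(0.227) = 0.4856
  −(0.384)·log₂(0.384) = 0.5302
Sum: 0.3207 + 0.0766 + 0.5154 + 0.4856 + 0.5302 = 1.928 bits.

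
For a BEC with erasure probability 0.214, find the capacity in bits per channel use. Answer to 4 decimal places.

0.7860 bits

Binary erasure channel: capacity C = 1 − ε.
C = 1 − 0.214 = 0.7860 bits per channel use.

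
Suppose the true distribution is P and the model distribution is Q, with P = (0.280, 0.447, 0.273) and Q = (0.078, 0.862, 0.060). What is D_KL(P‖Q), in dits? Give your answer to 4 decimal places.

D(P‖Q) = Σ p·log₁₀(p/q).
  0.280·log₁₀(0.280/0.078) = 0.15542
  0.447·log₁₀(0.447/0.862) = -0.12748
  0.273·log₁₀(0.273/0.060) = 0.17964
D(P‖Q) = 0.2076 dits.

0.2076 dits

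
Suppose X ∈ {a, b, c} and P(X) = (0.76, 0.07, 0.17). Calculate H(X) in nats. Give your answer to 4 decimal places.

0.6960 nats

H(X) = −Σ p·ln p.
  −(0.76)·ln(0.76) = 0.20857
  −(0.07)·ln(0.07) = 0.18615
  −(0.17)·ln(0.17) = 0.30123
Sum: 0.20857 + 0.18615 + 0.30123 = 0.6960 nats.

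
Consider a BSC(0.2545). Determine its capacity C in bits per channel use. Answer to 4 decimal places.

Binary symmetric channel: C = 1 − h₂(ε) where h₂ is the binary entropy function.
h₂(0.2545) = −0.2545·log₂0.2545 − 0.7455·log₂0.7455 = 0.8183.
C = 1 − 0.8183 = 0.1817 bits per channel use.

0.1817 bits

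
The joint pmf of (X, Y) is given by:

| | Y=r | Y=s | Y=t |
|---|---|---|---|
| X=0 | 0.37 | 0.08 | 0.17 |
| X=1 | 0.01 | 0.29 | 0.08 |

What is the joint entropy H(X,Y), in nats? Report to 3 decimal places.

1.478 nats

H(X,Y) = −Σ p(x,y)·ln p(x,y) over all 6 cells.
  cell (0,r): −0.37·ln0.37 = 0.3679
  cell (0,s): −0.08·ln0.08 = 0.2021
  cell (0,t): −0.17·ln0.17 = 0.3012
  cell (1,r): −0.01·ln0.01 = 0.0461
  cell (1,s): −0.29·ln0.29 = 0.3590
  cell (1,t): −0.08·ln0.08 = 0.2021
Sum = 1.478 nats.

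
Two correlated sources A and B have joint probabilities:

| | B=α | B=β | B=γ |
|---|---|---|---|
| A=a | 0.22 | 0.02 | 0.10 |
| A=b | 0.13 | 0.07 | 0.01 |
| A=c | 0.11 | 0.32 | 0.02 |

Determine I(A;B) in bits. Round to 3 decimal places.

0.313 bits

Marginals: p(A) = (0.3400, 0.2100, 0.4500), p(B) = (0.4600, 0.4100, 0.1300).
I(A;B) = H(A) + H(B) − H(A,B).
H(A) = 1.5204, H(B) = 1.4254, H(A,B) = 2.6325.
I(A;B) = 1.5204 + 1.4254 − 2.6325 = 0.313 bits.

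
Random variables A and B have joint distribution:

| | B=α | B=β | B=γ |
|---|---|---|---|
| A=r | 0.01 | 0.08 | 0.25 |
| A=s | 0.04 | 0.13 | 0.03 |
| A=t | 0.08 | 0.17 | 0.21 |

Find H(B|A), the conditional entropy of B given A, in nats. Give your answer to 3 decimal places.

0.879 nats

Chain rule: H(B|A) = H(A,B) − H(A).
Marginals: p(A) = (0.3400, 0.2000, 0.4600), p(B) = (0.1300, 0.3800, 0.4900).
H(A,B) = 1.9249 nats; H(A) = 1.0459 nats.
H(B|A) = 1.9249 − 1.0459 = 0.879 nats.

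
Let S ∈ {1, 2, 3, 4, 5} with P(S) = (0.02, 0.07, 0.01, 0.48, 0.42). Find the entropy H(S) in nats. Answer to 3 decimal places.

H(S) = −Σ p·ln p.
  −(0.02)·ln(0.02) = 0.0782
  −(0.07)·ln(0.07) = 0.1861
  −(0.01)·ln(0.01) = 0.0461
  −(0.48)·ln(0.48) = 0.3523
  −(0.42)·ln(0.42) = 0.3644
Sum: 0.0782 + 0.1861 + 0.0461 + 0.3523 + 0.3644 = 1.027 nats.

1.027 nats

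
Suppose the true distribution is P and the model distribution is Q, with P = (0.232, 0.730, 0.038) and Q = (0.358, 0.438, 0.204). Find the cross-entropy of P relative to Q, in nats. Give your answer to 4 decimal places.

0.9014 nats

H(P,Q) = −Σ p·ln q.
  −0.232·ln(0.358) = 0.23832
  −0.730·ln(0.438) = 0.60264
  −0.038·ln(0.204) = 0.06041
H(P,Q) = 0.9014 nats.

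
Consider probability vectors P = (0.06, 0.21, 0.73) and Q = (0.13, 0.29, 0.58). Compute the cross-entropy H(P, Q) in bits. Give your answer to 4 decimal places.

1.1253 bits

H(P,Q) = −Σ p·log₂ q.
  −0.06·log₂(0.13) = 0.17660
  −0.21·log₂(0.29) = 0.37503
  −0.73·log₂(0.58) = 0.57369
H(P,Q) = 1.1253 bits.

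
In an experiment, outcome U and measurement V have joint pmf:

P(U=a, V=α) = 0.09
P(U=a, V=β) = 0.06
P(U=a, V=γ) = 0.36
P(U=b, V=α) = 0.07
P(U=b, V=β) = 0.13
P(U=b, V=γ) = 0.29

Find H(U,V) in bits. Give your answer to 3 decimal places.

2.256 bits

H(U,V) = −Σ p(x,y)·log₂ p(x,y) over all 6 cells.
  cell (a,α): −0.09·log₂0.09 = 0.3127
  cell (a,β): −0.06·log₂0.06 = 0.2435
  cell (a,γ): −0.36·log₂0.36 = 0.5306
  cell (b,α): −0.07·log₂0.07 = 0.2686
  cell (b,β): −0.13·log₂0.13 = 0.3826
  cell (b,γ): −0.29·log₂0.29 = 0.5179
Sum = 2.256 bits.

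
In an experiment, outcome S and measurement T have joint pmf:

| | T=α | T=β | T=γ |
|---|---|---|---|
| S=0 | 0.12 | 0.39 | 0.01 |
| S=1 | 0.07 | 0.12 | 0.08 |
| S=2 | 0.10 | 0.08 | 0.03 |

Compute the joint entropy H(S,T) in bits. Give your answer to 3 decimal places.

2.666 bits

H(S,T) = −Σ p(x,y)·log₂ p(x,y) over all 9 cells.
  cell (0,α): −0.12·log₂0.12 = 0.3671
  cell (0,β): −0.39·log₂0.39 = 0.5298
  cell (0,γ): −0.01·log₂0.01 = 0.0664
  cell (1,α): −0.07·log₂0.07 = 0.2686
  cell (1,β): −0.12·log₂0.12 = 0.3671
  cell (1,γ): −0.08·log₂0.08 = 0.2915
  cell (2,α): −0.10·log₂0.10 = 0.3322
  cell (2,β): −0.08·log₂0.08 = 0.2915
  cell (2,γ): −0.03·log₂0.03 = 0.1518
Sum = 2.666 bits.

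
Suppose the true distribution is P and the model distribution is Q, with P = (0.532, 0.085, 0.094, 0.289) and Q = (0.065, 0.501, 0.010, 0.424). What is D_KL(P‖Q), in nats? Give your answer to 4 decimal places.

1.0675 nats

D(P‖Q) = Σ p·ln(p/q).
  0.532·ln(0.532/0.065) = 1.11840
  0.085·ln(0.085/0.501) = -0.15079
  0.094·ln(0.094/0.010) = 0.21063
  0.289·ln(0.289/0.424) = -0.11078
D(P‖Q) = 1.0675 nats.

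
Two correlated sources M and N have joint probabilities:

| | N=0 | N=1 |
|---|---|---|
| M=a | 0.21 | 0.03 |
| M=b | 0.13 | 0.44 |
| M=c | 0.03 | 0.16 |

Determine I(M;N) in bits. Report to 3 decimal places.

0.259 bits

Marginals: p(M) = (0.2400, 0.5700, 0.1900), p(N) = (0.3700, 0.6300).
I(M;N) = Σ p(x,y)·log₂[p(x,y)/(p(x)p(y))].
  (a,0): 0.21·log₂(2.3649) = 0.2608
  (a,1): 0.03·log₂(0.1984) = -0.0700
  (b,0): 0.13·log₂(0.6164) = -0.0907
  (b,1): 0.44·log₂(1.2253) = 0.1290
  (c,0): 0.03·log₂(0.4267) = -0.0369
  (c,1): 0.16·log₂(1.3367) = 0.0670
Sum = 0.259 bits.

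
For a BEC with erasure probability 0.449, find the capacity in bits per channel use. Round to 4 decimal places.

Binary erasure channel: capacity C = 1 − ε.
C = 1 − 0.449 = 0.5510 bits per channel use.

0.5510 bits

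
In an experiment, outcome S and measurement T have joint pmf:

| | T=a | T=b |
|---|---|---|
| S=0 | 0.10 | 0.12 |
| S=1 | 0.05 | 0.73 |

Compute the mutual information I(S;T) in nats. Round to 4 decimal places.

0.0854 nats

Marginals: p(S) = (0.2200, 0.7800), p(T) = (0.1500, 0.8500).
I(S;T) = H(S) + H(T) − H(S,T).
H(S) = 0.5269, H(T) = 0.4227, H(S,T) = 0.8642.
I(S;T) = 0.5269 + 0.4227 − 0.8642 = 0.0854 nats.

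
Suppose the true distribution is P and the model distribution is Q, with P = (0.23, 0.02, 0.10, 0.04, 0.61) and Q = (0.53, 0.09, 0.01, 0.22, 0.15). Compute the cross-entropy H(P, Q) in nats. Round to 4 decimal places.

H(P,Q) = −Σ p·ln q.
  −0.23·ln(0.53) = 0.14602
  −0.02·ln(0.09) = 0.04816
  −0.10·ln(0.01) = 0.46052
  −0.04·ln(0.22) = 0.06057
  −0.61·ln(0.15) = 1.15724
H(P,Q) = 1.8725 nats.

1.8725 nats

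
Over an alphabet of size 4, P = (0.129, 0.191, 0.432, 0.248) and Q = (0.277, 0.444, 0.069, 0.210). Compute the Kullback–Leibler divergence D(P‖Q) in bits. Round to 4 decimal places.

D(P‖Q) = Σ p·log₂(p/q).
  0.129·log₂(0.129/0.277) = -0.14222
  0.191·log₂(0.191/0.444) = -0.23244
  0.432·log₂(0.432/0.069) = 1.14323
  0.248·log₂(0.248/0.210) = 0.05951
D(P‖Q) = 0.8281 bits.

0.8281 bits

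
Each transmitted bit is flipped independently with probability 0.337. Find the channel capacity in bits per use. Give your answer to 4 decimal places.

0.0781 bits

Binary symmetric channel: C = 1 − h₂(ε) where h₂ is the binary entropy function.
h₂(0.337) = −0.337·log₂0.337 − 0.663·log₂0.663 = 0.9219.
C = 1 − 0.9219 = 0.0781 bits per channel use.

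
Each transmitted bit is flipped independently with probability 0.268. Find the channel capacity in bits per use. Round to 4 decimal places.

Binary symmetric channel: C = 1 − h₂(ε) where h₂ is the binary entropy function.
h₂(0.268) = −0.268·log₂0.268 − 0.732·log₂0.732 = 0.8386.
C = 1 − 0.8386 = 0.1614 bits per channel use.

0.1614 bits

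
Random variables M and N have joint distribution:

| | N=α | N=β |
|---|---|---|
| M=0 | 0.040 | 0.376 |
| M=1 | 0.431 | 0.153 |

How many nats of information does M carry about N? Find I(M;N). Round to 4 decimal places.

Marginals: p(M) = (0.4160, 0.5840), p(N) = (0.4710, 0.5290).
I(M;N) = Σ p(x,y)·ln[p(x,y)/(p(x)p(y))].
  (0,α): 0.040·ln(0.2041) = -0.06356
  (0,β): 0.376·ln(1.7086) = 0.20141
  (1,α): 0.431·ln(1.5669) = 0.19356
  (1,β): 0.153·ln(0.4952) = -0.10751
Sum = 0.2239 nats.

0.2239 nats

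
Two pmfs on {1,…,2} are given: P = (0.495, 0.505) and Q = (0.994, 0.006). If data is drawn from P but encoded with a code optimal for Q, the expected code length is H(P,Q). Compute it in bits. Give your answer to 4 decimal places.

3.7316 bits

H(P,Q) = −Σ p·log₂ q.
  −0.495·log₂(0.994) = 0.00430
  −0.505·log₂(0.006) = 3.72732
H(P,Q) = 3.7316 bits.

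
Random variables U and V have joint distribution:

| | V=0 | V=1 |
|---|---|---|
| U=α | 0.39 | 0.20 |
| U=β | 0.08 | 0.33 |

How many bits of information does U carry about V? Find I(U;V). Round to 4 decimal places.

Marginals: p(U) = (0.5900, 0.4100), p(V) = (0.4700, 0.5300).
I(U;V) = Σ p(x,y)·log₂[p(x,y)/(p(x)p(y))].
  (α,0): 0.39·log₂(1.4064) = 0.19189
  (α,1): 0.20·log₂(0.6396) = -0.12896
  (β,0): 0.08·log₂(0.4152) = -0.10146
  (β,1): 0.33·log₂(1.5186) = 0.19892
Sum = 0.1604 bits.

0.1604 bits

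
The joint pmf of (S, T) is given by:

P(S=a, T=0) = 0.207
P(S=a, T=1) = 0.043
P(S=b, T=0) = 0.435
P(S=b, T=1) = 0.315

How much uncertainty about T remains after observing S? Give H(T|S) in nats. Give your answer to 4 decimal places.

0.6250 nats

Chain rule: H(T|S) = H(S,T) − H(S).
Marginals: p(S) = (0.2500, 0.7500), p(T) = (0.6420, 0.3580).
H(S,T) = 1.1873 nats; H(S) = 0.5623 nats.
H(T|S) = 1.1873 − 0.5623 = 0.6250 nats.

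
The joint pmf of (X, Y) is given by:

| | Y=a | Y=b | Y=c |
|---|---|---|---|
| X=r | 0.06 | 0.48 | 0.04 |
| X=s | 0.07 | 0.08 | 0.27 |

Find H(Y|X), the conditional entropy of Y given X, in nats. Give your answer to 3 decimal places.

0.711 nats

Chain rule: H(Y|X) = H(X,Y) − H(X).
Marginals: p(X) = (0.5800, 0.4200), p(Y) = (0.1300, 0.5600, 0.3100).
H(X,Y) = 1.3916 nats; H(X) = 0.6803 nats.
H(Y|X) = 1.3916 − 0.6803 = 0.711 nats.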